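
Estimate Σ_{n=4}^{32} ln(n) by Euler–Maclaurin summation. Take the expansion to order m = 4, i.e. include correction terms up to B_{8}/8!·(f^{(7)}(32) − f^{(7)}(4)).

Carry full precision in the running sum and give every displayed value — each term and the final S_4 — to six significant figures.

S_4 ≈ 79.7662

∫_4^32 ln(x) dx evaluates to 77.3584.
Endpoint term: (f(4) + f(32))/2 = (1.38629 + 3.46574)/2 = 2.42602.
Running total after boundary: 79.7844.
Correction k=1: B_{2}/2! · (f^{(1)}(32) − f^{(1)}(4)) = 1/12 · (0.0312500 − 0.250000) = -0.0182292.
After k=1: 79.7662.
Correction k=2: B_{4}/4! · (f^{(3)}(32) − f^{(3)}(4)) = −1/720 · (6.10352e-05 − 0.0312500) = 4.33180e-05.
After k=2: 79.7662.
Correction k=3: B_{6}/6! · (f^{(5)}(32) − f^{(5)}(4)) = 1/30240 · (7.15256e-07 − 0.0234375) = -7.75026e-07.
After k=3: 79.7662.
Correction k=4: B_{8}/8! · (f^{(7)}(32) − f^{(7)}(4)) = −1/1209600 · (2.09548e-08 − 0.0439453) = 3.63304e-08.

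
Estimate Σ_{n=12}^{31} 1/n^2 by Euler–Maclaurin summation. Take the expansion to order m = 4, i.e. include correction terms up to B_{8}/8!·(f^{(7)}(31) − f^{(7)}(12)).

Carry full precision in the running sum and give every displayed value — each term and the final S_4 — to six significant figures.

S_4 ≈ 0.0551585

The integral term ∫_12^31 1/x^2 dx = 0.0510753.
½[f(12) + f(31)] = ½[0.00694444 + 0.00104058] = 0.00399251.
Integral + boundary = 0.0550678.
Correction k=1: B_{2}/2! · (f^{(1)}(31) − f^{(1)}(12)) = 1/12 · (-6.71344e-05 − (-0.00115741)) = 9.08561e-05.
Running total after k=1: 0.0551586.
Correction k=2: B_{4}/4! · (f^{(3)}(31) − f^{(3)}(12)) = −1/720 · (-8.38306e-07 − (-9.64506e-05)) = -1.32795e-07.
Running total after k=2: 0.0551585.
Correction k=3: B_{6}/6! · (f^{(5)}(31) − f^{(5)}(12)) = 1/30240 · (-2.61698e-08 − (-2.00939e-05)) = 6.63615e-10.
Running total after k=3: 0.0551585.
Correction k=4: B_{8}/8! · (f^{(7)}(31) − f^{(7)}(12)) = −1/1209600 · (-1.52498e-09 − (-7.81429e-06)) = -6.45896e-12.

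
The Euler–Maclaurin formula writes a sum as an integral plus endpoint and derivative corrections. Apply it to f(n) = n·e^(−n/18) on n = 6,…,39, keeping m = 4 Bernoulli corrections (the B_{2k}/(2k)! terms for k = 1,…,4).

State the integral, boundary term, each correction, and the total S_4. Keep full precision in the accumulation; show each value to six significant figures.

The integral term ∫_6^39 x·e^(−x/18) dx = 192.004.
Endpoint term: (f(6) + f(39))/2 = (4.29919 + 4.46779)/2 = 4.38349.
Integral + boundary = 196.388.
Order-1 term: 1/12 · (-0.133652 − 0.477688) = -0.0509450.
After k=1: 196.337.
Order-2 term: −1/720 · (0.000294647 − 0.00589738) = 7.78157e-06.
After k=2: 196.337.
Order-3 term: 1/30240 · (3.09198e-06 − 3.18531e-05) = -9.51096e-10.
After k=3: 196.337.
Order-4 term: −1/1209600 · (1.62795e-08 − 1.40446e-07) = 1.02651e-13.

S_4 ≈ 196.337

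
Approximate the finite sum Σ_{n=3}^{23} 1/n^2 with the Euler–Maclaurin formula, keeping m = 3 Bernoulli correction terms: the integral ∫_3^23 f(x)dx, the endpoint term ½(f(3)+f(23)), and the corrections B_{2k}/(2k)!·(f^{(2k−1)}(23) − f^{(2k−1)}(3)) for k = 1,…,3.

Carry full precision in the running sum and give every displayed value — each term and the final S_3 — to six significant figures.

The integral term ∫_3^23 1/x^2 dx = 0.289855.
½[f(3) + f(23)] = ½[0.111111 + 0.00189036] = 0.0565007.
Integral + boundary = 0.346356.
k=1: B_{2}/(2)! × [f^{(1)}(23) − f^{(1)}(3)] = 1/12 × (-0.000164379 − (-0.0740741)) = 0.00615914.
Partial sum through k=1: 0.352515.
k=2: B_{4}/(4)! × [f^{(3)}(23) − f^{(3)}(3)] = −1/720 × (-3.72883e-06 − (-0.0987654)) = -0.000137169.
Partial sum through k=2: 0.352378.
k=3: B_{6}/(6)! × [f^{(5)}(23) − f^{(5)}(3)] = 1/30240 × (-2.11465e-07 − (-0.329218)) = 1.08868e-05.

S_3 ≈ 0.352389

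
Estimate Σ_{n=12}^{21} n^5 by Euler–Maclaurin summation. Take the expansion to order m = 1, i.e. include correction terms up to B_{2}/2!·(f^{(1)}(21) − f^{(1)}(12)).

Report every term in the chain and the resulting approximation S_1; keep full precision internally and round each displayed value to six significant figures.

S_1 ≈ 1.60355e+07

The integral term ∫_12^21 x^5 dx = 1.37967e+07.
Endpoint term: (f(12) + f(21))/2 = (248832 + 4.08410e+06)/2 = 2.16647e+06.
Integral + boundary = 1.59632e+07.
Correction k=1: B_{2}/2! · (f^{(1)}(21) − f^{(1)}(12)) = 1/12 · (972405 − 103680) = 72393.8.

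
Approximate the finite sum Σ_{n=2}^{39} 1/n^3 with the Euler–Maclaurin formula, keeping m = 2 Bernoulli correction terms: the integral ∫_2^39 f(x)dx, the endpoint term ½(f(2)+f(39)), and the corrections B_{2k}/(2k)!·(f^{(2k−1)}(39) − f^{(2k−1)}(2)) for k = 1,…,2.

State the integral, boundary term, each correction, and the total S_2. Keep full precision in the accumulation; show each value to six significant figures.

∫_2^39 1/x^3 dx evaluates to 0.124671.
½[f(2) + f(39)] = ½[0.125000 + 1.68580e-05] = 0.0625084.
So far: 0.187180.
k=1: B_{2}/(2)! × [f^{(1)}(39) − f^{(1)}(2)] = 1/12 × (-1.29677e-06 − (-0.187500)) = 0.0156249.
After k=1: 0.202805.
k=2: B_{4}/(4)! × [f^{(3)}(39) − f^{(3)}(2)] = −1/720 × (-1.70515e-08 − (-0.937500)) = -0.00130208.

S_2 ≈ 0.201503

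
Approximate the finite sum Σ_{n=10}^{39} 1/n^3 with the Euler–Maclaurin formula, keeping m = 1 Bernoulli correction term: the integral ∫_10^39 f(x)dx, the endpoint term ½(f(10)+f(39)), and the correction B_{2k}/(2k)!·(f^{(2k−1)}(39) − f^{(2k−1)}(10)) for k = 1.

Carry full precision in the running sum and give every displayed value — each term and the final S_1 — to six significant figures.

∫_10^39 1/x^3 dx evaluates to 0.00467127.
Boundary: ½(f(10) + f(39)) = ½(0.00100000 + 1.68580e-05) = 0.000508429.
Integral + boundary = 0.00517970.
Correction k=1: B_{2}/2! · (f^{(1)}(39) − f^{(1)}(10)) = 1/12 · (-1.29677e-06 − (-0.000300000)) = 2.48919e-05.

S_1 ≈ 0.00520459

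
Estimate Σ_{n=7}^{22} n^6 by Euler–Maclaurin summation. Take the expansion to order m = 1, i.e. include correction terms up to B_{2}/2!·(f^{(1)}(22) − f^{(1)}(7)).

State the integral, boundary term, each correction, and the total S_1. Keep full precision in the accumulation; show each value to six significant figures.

S_1 ≈ 4.15536e+08

Integral: ∫_7^22 x^6 dx = 3.56219e+08.
½[f(7) + f(22)] = ½[117649 + 1.13380e+08] = 5.67488e+07.
Integral + boundary = 4.12968e+08.
k=1: B_{2}/(2)! × [f^{(1)}(22) − f^{(1)}(7)] = 1/12 × (3.09218e+07 − 100842) = 2.56841e+06.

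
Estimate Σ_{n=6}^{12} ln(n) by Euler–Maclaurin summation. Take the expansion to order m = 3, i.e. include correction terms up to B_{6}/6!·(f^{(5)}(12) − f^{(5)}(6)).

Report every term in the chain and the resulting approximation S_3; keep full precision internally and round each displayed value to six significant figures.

The integral term ∫_6^12 ln(x) dx = 13.0683.
Endpoint term: (f(6) + f(12))/2 = (1.79176 + 2.48491)/2 = 2.13833.
Running total after boundary: 15.2067.
k=1: B_{2}/(2)! × [f^{(1)}(12) − f^{(1)}(6)] = 1/12 × (0.0833333 − 0.166667) = -0.00694444.
After k=1: 15.1997.
k=2: B_{4}/(4)! × [f^{(3)}(12) − f^{(3)}(6)] = −1/720 × (0.00115741 − 0.00925926) = 1.12526e-05.
After k=2: 15.1997.
k=3: B_{6}/(6)! × [f^{(5)}(12) − f^{(5)}(6)] = 1/30240 × (9.64506e-05 − 0.00308642) = -9.88746e-08.

S_3 ≈ 15.1997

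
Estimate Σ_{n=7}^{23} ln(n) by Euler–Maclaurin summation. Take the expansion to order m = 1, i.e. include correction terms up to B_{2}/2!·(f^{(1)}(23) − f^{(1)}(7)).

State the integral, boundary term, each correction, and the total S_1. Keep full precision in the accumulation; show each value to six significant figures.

The integral term ∫_7^23 ln(x) dx = 42.4950.
Boundary: ½(f(7) + f(23)) = ½(1.94591 + 3.13549) = 2.54070.
Running total after boundary: 45.0357.
Order-1 term: 1/12 · (0.0434783 − 0.142857) = -0.00828157.

S_1 ≈ 45.0274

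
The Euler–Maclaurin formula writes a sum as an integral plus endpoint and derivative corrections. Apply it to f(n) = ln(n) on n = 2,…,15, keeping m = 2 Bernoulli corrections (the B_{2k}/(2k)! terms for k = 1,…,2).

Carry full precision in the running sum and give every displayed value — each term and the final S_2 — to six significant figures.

∫_2^15 ln(x) dx evaluates to 26.2345.
½[f(2) + f(15)] = ½[0.693147 + 2.70805] = 1.70060.
Running total after boundary: 27.9351.
k=1: B_{2}/(2)! × [f^{(1)}(15) − f^{(1)}(2)] = 1/12 × (0.0666667 − 0.500000) = -0.0361111.
Running total after k=1: 27.8989.
k=2: B_{4}/(4)! × [f^{(3)}(15) − f^{(3)}(2)] = −1/720 × (0.000592593 − 0.250000) = 0.000346399.

S_2 ≈ 27.8993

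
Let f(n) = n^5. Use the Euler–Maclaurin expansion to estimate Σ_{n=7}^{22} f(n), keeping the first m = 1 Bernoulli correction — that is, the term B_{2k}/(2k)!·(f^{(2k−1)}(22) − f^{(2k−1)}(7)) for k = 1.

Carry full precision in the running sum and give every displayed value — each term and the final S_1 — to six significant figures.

The integral term ∫_7^22 x^5 dx = 1.88770e+07.
Endpoint term: (f(7) + f(22))/2 = (16807.0 + 5.15363e+06)/2 = 2.58522e+06.
So far: 2.14623e+07.
k=1: B_{2}/(2)! × [f^{(1)}(22) − f^{(1)}(7)] = 1/12 × (1.17128e+06 − 12005.0) = 96606.2.

S_1 ≈ 2.15589e+07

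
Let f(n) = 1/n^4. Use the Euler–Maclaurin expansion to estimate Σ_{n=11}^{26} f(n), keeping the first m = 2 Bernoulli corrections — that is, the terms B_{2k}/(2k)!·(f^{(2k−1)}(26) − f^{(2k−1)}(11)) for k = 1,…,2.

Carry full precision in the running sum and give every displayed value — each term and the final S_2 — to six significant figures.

S_2 ≈ 0.000268751

∫_11^26 1/x^4 dx evaluates to 0.000231473.
Endpoint term: (f(11) + f(26))/2 = (6.83013e-05 + 2.18830e-06)/2 = 3.52448e-05.
Integral + boundary = 0.000266718.
Correction k=1: B_{2}/2! · (f^{(1)}(26) − f^{(1)}(11)) = 1/12 · (-3.36661e-07 − (-2.48369e-05)) = 2.04168e-06.
After k=1: 0.000268760.
Correction k=2: B_{4}/4! · (f^{(3)}(26) − f^{(3)}(11)) = −1/720 · (-1.49406e-08 − (-6.15790e-06)) = -8.53188e-09.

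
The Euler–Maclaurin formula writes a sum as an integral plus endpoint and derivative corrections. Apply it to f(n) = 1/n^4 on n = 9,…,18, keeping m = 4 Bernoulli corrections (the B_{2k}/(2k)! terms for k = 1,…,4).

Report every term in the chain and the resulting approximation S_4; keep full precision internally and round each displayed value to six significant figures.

The integral term ∫_9^18 1/x^4 dx = 0.000400091.
½[f(9) + f(18)] = ½[0.000152416 + 9.52599e-06] = 8.09709e-05.
Running total after boundary: 0.000481062.
Correction k=1: B_{2}/2! · (f^{(1)}(18) − f^{(1)}(9)) = 1/12 · (-2.11689e-06 − (-6.77404e-05)) = 5.46862e-06.
Running total after k=1: 0.000486531.
Correction k=2: B_{4}/4! · (f^{(3)}(18) − f^{(3)}(9)) = −1/720 · (-1.96008e-07 − (-2.50890e-05)) = -3.45736e-08.
Running total after k=2: 0.000486496.
Correction k=3: B_{6}/6! · (f^{(5)}(18) − f^{(5)}(9)) = 1/30240 · (-3.38779e-08 − (-1.73455e-05)) = 5.72474e-10.
Running total after k=3: 0.000486497.
Correction k=4: B_{8}/8! · (f^{(7)}(18) − f^{(7)}(9)) = −1/1209600 · (-9.41053e-09 − (-1.92728e-05)) = -1.59254e-11.

S_4 ≈ 0.000486497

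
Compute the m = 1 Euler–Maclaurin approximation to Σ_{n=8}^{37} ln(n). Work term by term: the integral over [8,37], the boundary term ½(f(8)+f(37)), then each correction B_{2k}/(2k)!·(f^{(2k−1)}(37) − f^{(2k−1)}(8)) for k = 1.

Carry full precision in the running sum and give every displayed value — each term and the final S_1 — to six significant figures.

∫_8^37 ln(x) dx evaluates to 87.9684.
½[f(8) + f(37)] = ½[2.07944 + 3.61092] = 2.84518.
Running total after boundary: 90.8136.
k=1: B_{2}/(2)! × [f^{(1)}(37) − f^{(1)}(8)] = 1/12 × (0.0270270 − 0.125000) = -0.00816441.

S_1 ≈ 90.8054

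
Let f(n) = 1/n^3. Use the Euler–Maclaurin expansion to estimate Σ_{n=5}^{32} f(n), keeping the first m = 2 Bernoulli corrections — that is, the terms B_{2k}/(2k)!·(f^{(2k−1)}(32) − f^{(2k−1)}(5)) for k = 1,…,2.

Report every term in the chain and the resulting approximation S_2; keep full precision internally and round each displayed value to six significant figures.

Integral: ∫_5^32 1/x^3 dx = 0.0195117.
½[f(5) + f(32)] = ½[0.00800000 + 3.05176e-05] = 0.00401526.
So far: 0.0235270.
Correction k=1: B_{2}/2! · (f^{(1)}(32) − f^{(1)}(5)) = 1/12 · (-2.86102e-06 − (-0.00480000)) = 0.000399762.
Partial sum through k=1: 0.0239267.
Correction k=2: B_{4}/4! · (f^{(3)}(32) − f^{(3)}(5)) = −1/720 · (-5.58794e-08 − (-0.00384000)) = -5.33326e-06.

S_2 ≈ 0.0239214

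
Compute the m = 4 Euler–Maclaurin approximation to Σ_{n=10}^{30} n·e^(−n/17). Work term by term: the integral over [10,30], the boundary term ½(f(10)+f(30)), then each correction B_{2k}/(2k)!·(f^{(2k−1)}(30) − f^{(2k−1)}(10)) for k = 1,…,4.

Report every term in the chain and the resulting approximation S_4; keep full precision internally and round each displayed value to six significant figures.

Integral: ∫_10^30 x·e^(−x/17) dx = 118.067.
Boundary: ½(f(10) + f(30)) = ½(5.55306 + 5.13711) = 5.34509.
So far: 123.412.
k=1: B_{2}/(2)! × [f^{(1)}(30) − f^{(1)}(10)] = 1/12 × (-0.130946 − 0.228656) = -0.0299668.
Partial sum through k=1: 123.382.
k=2: B_{4}/(4)! × [f^{(3)}(30) − f^{(3)}(10)] = −1/720 × (0.000731932 − 0.00463415) = 5.41974e-06.
Partial sum through k=2: 123.382.
k=3: B_{6}/(6)! × [f^{(5)}(30) − f^{(5)}(10)] = 1/30240 × (6.63309e-06 − 2.93325e-05) = -7.50642e-10.
Partial sum through k=3: 123.382.
k=4: B_{8}/(8)! × [f^{(7)}(30) − f^{(7)}(10)] = −1/1209600 × (3.71403e-08 − 1.47508e-07) = 9.12434e-14.

S_4 ≈ 123.382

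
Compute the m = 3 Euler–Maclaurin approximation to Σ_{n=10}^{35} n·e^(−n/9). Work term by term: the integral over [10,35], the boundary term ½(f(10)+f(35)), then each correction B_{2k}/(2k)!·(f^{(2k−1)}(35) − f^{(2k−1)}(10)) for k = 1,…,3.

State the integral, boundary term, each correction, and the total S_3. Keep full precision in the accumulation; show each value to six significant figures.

∫_10^35 x·e^(−x/9) dx evaluates to 48.1866.
½[f(10) + f(35)] = ½[3.29193 + 0.716383] = 2.00416.
Integral + boundary = 50.1908.
Correction k=1: B_{2}/2! · (f^{(1)}(35) − f^{(1)}(10)) = 1/12 · (-0.0591300 − (-0.0365770)) = -0.00187942.
Running total after k=1: 50.1889.
Correction k=2: B_{4}/4! · (f^{(3)}(35) − f^{(3)}(10)) = −1/720 · (-0.000224615 − 0.00767665) = 1.09740e-05.
Running total after k=2: 50.1889.
Correction k=3: B_{6}/6! · (f^{(5)}(35) − f^{(5)}(10)) = 1/30240 · (3.46629e-06 − 0.000195122) = -6.33782e-09.

S_3 ≈ 50.1889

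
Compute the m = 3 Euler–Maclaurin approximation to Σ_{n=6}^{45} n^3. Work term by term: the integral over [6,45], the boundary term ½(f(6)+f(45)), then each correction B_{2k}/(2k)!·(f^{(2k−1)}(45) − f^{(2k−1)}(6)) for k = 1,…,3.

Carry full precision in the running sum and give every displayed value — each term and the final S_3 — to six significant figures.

S_3 ≈ 1.07100e+06

Integral: ∫_6^45 x^3 dx = 1.02483e+06.
Boundary: ½(f(6) + f(45)) = ½(216.000 + 91125.0) = 45670.5.
Running total after boundary: 1.07050e+06.
Correction k=1: B_{2}/2! · (f^{(1)}(45) − f^{(1)}(6)) = 1/12 · (6075.00 − 108.000) = 497.250.
Running total after k=1: 1.07100e+06.
Correction k=2: B_{4}/4! · (f^{(3)}(45) − f^{(3)}(6)) = −1/720 · (6.00000 − 6.00000) = 0.00000.
Running total after k=2: 1.07100e+06.
Correction k=3: B_{6}/6! · (f^{(5)}(45) − f^{(5)}(6)) = 1/30240 · (0.00000 − 0.00000) = 0.00000.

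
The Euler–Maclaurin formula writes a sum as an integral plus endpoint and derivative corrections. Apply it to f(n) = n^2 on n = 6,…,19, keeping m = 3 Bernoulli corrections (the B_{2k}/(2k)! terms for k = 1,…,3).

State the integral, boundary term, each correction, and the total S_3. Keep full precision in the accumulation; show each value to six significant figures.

The integral term ∫_6^19 x^2 dx = 2214.33.
Endpoint term: (f(6) + f(19))/2 = (36.0000 + 361.000)/2 = 198.500.
Running total after boundary: 2412.83.
Correction k=1: B_{2}/2! · (f^{(1)}(19) − f^{(1)}(6)) = 1/12 · (38.0000 − 12.0000) = 2.16667.
After k=1: 2415.00.
Correction k=2: B_{4}/4! · (f^{(3)}(19) − f^{(3)}(6)) = −1/720 · (0.00000 − 0.00000) = 0.00000.
After k=2: 2415.00.
Correction k=3: B_{6}/6! · (f^{(5)}(19) − f^{(5)}(6)) = 1/30240 · (0.00000 − 0.00000) = 0.00000.

S_3 ≈ 2415.00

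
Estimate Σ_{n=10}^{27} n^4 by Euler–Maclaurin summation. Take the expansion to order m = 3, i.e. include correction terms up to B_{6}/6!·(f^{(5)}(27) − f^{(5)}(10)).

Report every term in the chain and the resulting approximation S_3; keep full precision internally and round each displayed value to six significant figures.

S_3 ≈ 3.12673e+06

Integral: ∫_10^27 x^4 dx = 2.84978e+06.
Endpoint term: (f(10) + f(27))/2 = (10000.0 + 531441)/2 = 270720.
Running total after boundary: 3.12050e+06.
Order-1 term: 1/12 · (78732.0 − 4000.00) = 6227.67.
Running total after k=1: 3.12673e+06.
Order-2 term: −1/720 · (648.000 − 240.000) = -0.566667.
Running total after k=2: 3.12673e+06.
Order-3 term: 1/30240 · (0.00000 − 0.00000) = 0.00000.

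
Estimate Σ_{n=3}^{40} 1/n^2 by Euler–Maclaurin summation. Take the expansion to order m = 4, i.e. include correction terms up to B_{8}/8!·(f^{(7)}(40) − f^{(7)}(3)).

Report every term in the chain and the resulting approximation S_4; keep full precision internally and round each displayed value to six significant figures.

S_4 ≈ 0.370244

Integral: ∫_3^40 1/x^2 dx = 0.308333.
Boundary: ½(f(3) + f(40)) = ½(0.111111 + 0.000625000) = 0.0558681.
So far: 0.364201.
Correction k=1: B_{2}/2! · (f^{(1)}(40) − f^{(1)}(3)) = 1/12 · (-3.12500e-05 − (-0.0740741)) = 0.00617024.
After k=1: 0.370372.
Correction k=2: B_{4}/4! · (f^{(3)}(40) − f^{(3)}(3)) = −1/720 · (-2.34375e-07 − (-0.0987654)) = -0.000137174.
After k=2: 0.370234.
Correction k=3: B_{6}/6! · (f^{(5)}(40) − f^{(5)}(3)) = 1/30240 · (-4.39453e-09 − (-0.329218)) = 1.08868e-05.
After k=3: 0.370245.
Correction k=4: B_{8}/8! · (f^{(7)}(40) − f^{(7)}(3)) = −1/1209600 · (-1.53809e-10 − (-2.04847)) = -1.69351e-06.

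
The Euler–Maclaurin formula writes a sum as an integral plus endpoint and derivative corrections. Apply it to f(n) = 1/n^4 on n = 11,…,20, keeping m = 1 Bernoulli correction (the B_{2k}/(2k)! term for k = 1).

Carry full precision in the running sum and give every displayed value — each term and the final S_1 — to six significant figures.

S_1 ≈ 0.000248013

The integral term ∫_11^20 1/x^4 dx = 0.000208772.
Endpoint term: (f(11) + f(20))/2 = (6.83013e-05 + 6.25000e-06)/2 = 3.72757e-05.
So far: 0.000246047.
k=1: B_{2}/(2)! × [f^{(1)}(20) − f^{(1)}(11)] = 1/12 × (-1.25000e-06 − (-2.48369e-05)) = 1.96557e-06.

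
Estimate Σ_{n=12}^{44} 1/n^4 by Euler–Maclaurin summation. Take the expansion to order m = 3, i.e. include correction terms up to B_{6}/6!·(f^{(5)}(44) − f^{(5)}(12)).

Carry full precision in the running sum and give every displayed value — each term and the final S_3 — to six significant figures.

S_3 ≈ 0.000214567

The integral term ∫_12^44 1/x^4 dx = 0.000188988.
Boundary: ½(f(12) + f(44)) = ½(4.82253e-05 + 2.66802e-07) = 2.42461e-05.
Running total after boundary: 0.000213234.
Order-1 term: 1/12 · (-2.42547e-08 − (-1.60751e-05)) = 1.33757e-06.
Running total after k=1: 0.000214572.
Order-2 term: −1/720 · (-3.75848e-10 − (-3.34898e-06)) = -4.65084e-09.
Running total after k=2: 0.000214567.
Order-3 term: 1/30240 · (-1.08716e-11 − (-1.30238e-06)) = 4.30678e-11.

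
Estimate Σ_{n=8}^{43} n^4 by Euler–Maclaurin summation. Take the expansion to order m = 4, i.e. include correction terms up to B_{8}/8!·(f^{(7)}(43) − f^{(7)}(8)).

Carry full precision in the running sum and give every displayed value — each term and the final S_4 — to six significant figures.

∫_8^43 x^4 dx evaluates to 2.93951e+07.
½[f(8) + f(43)] = ½[4096.00 + 3.41880e+06] = 1.71145e+06.
Running total after boundary: 3.11066e+07.
k=1: B_{2}/(2)! × [f^{(1)}(43) − f^{(1)}(8)] = 1/12 × (318028 − 2048.00) = 26331.7.
Partial sum through k=1: 3.11329e+07.
k=2: B_{4}/(4)! × [f^{(3)}(43) − f^{(3)}(8)] = −1/720 × (1032.00 − 192.000) = -1.16667.
Partial sum through k=2: 3.11329e+07.
k=3: B_{6}/(6)! × [f^{(5)}(43) − f^{(5)}(8)] = 1/30240 × (0.00000 − 0.00000) = 0.00000.
Partial sum through k=3: 3.11329e+07.
k=4: B_{8}/(8)! × [f^{(7)}(43) − f^{(7)}(8)] = −1/1209600 × (0.00000 − 0.00000) = 0.00000.

S_4 ≈ 3.11329e+07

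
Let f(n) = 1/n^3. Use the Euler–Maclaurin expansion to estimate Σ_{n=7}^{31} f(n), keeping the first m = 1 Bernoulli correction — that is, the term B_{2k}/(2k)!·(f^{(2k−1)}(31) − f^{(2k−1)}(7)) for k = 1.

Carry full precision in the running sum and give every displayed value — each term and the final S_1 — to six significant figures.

S_1 ≈ 0.0112622

∫_7^31 1/x^3 dx evaluates to 0.00968379.
Endpoint term: (f(7) + f(31))/2 = (0.00291545 + 3.35672e-05)/2 = 0.00147451.
Running total after boundary: 0.0111583.
k=1: B_{2}/(2)! × [f^{(1)}(31) − f^{(1)}(7)] = 1/12 × (-3.24844e-06 − (-0.00124948)) = 0.000103853.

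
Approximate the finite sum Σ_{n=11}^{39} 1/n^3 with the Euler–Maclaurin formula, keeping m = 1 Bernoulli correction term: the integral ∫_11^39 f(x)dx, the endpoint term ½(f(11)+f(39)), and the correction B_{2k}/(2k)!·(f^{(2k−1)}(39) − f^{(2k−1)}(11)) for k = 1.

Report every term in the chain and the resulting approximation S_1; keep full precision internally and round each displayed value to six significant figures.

S_1 ≈ 0.00420455

The integral term ∫_11^39 1/x^3 dx = 0.00380350.
Boundary: ½(f(11) + f(39)) = ½(0.000751315 + 1.68580e-05) = 0.000384086.
So far: 0.00418759.
Order-1 term: 1/12 · (-1.29677e-06 − (-0.000204904)) = 1.69673e-05.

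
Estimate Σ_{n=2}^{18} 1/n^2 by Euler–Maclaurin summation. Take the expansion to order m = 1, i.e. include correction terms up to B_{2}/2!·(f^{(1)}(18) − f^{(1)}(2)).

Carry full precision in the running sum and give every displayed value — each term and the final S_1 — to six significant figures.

The integral term ∫_2^18 1/x^2 dx = 0.444444.
½[f(2) + f(18)] = ½[0.250000 + 0.00308642] = 0.126543.
Integral + boundary = 0.570988.
Correction k=1: B_{2}/2! · (f^{(1)}(18) − f^{(1)}(2)) = 1/12 · (-0.000342936 − (-0.250000)) = 0.0208048.

S_1 ≈ 0.591792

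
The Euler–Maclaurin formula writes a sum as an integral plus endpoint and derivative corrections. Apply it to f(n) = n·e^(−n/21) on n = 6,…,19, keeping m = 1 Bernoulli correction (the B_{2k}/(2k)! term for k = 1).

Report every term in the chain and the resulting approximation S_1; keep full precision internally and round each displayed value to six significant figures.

S_1 ≈ 92.2485

The integral term ∫_6^19 x·e^(−x/21) dx = 86.1915.
½[f(6) + f(19)] = ½[4.50886 + 7.68813] = 6.09849.
Running total after boundary: 92.2900.
k=1: B_{2}/(2)! × [f^{(1)}(19) − f^{(1)}(6)] = 1/12 × (0.0385370 − 0.536769) = -0.0415194.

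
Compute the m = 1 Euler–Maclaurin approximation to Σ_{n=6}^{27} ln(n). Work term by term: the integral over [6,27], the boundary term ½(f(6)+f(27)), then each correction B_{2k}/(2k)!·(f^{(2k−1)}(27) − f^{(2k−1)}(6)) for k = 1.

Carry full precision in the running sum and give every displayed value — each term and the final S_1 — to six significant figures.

S_1 ≈ 59.7700

Integral: ∫_6^27 ln(x) dx = 57.2370.
½[f(6) + f(27)] = ½[1.79176 + 3.29584] = 2.54380.
So far: 59.7808.
k=1: B_{2}/(2)! × [f^{(1)}(27) − f^{(1)}(6)] = 1/12 × (0.0370370 − 0.166667) = -0.0108025.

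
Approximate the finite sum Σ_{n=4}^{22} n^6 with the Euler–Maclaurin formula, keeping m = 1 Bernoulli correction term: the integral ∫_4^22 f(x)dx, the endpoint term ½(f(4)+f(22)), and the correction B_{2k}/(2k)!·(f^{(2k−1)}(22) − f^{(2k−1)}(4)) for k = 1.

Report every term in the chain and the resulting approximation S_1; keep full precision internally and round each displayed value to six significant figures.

∫_4^22 x^6 dx evaluates to 3.56335e+08.
Endpoint term: (f(4) + f(22))/2 = (4096.00 + 1.13380e+08)/2 = 5.66920e+07.
Running total after boundary: 4.13027e+08.
Order-1 term: 1/12 · (3.09218e+07 − 6144.00) = 2.57630e+06.

S_1 ≈ 4.15603e+08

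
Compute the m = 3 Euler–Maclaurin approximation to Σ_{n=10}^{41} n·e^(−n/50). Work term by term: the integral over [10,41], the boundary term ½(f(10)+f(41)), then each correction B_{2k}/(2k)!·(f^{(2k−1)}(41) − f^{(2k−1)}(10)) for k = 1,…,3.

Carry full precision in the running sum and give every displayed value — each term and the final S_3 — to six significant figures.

S_3 ≈ 465.303

Integral: ∫_10^41 x·e^(−x/50) dx = 452.228.
Endpoint term: (f(10) + f(41))/2 = (8.18731 + 18.0577)/2 = 13.1225.
Running total after boundary: 465.351.
Order-1 term: 1/12 · (0.0792777 − 0.654985) = -0.0479756.
Running total after k=1: 465.303.
Order-2 term: −1/720 · (0.000384056 − 0.000916978) = 7.40170e-07.
Running total after k=2: 465.303.
Order-3 term: 1/30240 · (2.94561e-07 − 6.28785e-07) = -1.10524e-11.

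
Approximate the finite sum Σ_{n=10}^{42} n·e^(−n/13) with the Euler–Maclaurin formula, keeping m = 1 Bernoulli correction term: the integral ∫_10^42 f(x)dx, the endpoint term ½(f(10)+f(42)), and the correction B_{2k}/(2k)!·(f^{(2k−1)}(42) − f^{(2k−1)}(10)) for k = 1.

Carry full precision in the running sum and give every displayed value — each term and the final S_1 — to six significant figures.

The integral term ∫_10^42 x·e^(−x/13) dx = 110.286.
Endpoint term: (f(10) + f(42))/2 = (4.63369 + 1.66014)/2 = 3.14692.
Running total after boundary: 113.432.
Correction k=1: B_{2}/2! · (f^{(1)}(42) − f^{(1)}(10)) = 1/12 · (-0.0881758 − 0.106931) = -0.0162589.

S_1 ≈ 113.416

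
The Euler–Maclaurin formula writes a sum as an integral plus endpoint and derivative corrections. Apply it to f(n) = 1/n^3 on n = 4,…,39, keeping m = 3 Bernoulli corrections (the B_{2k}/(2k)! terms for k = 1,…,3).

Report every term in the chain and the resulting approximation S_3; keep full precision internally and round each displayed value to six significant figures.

S_3 ≈ 0.0396996

Integral: ∫_4^39 1/x^3 dx = 0.0309213.
½[f(4) + f(39)] = ½[0.0156250 + 1.68580e-05] = 0.00782093.
Integral + boundary = 0.0387422.
k=1: B_{2}/(2)! × [f^{(1)}(39) − f^{(1)}(4)] = 1/12 × (-1.29677e-06 − (-0.0117188)) = 0.000976454.
Partial sum through k=1: 0.0397187.
k=2: B_{4}/(4)! × [f^{(3)}(39) − f^{(3)}(4)] = −1/720 × (-1.70515e-08 − (-0.0146484)) = -2.03450e-05.
Partial sum through k=2: 0.0396983.
k=3: B_{6}/(6)! × [f^{(5)}(39) − f^{(5)}(4)] = 1/30240 × (-4.70851e-10 − (-0.0384521)) = 1.27157e-06.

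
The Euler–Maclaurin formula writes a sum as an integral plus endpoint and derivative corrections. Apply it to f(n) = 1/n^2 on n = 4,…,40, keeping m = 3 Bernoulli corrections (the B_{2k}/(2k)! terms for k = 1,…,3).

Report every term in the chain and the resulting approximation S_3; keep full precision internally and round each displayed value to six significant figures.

Integral: ∫_4^40 1/x^2 dx = 0.225000.
Boundary: ½(f(4) + f(40)) = ½(0.0625000 + 0.000625000) = 0.0315625.
Integral + boundary = 0.256563.
Order-1 term: 1/12 · (-3.12500e-05 − (-0.0312500)) = 0.00260156.
Running total after k=1: 0.259164.
Order-2 term: −1/720 · (-2.34375e-07 − (-0.0234375)) = -3.25518e-05.
Running total after k=2: 0.259132.
Order-3 term: 1/30240 · (-4.39453e-09 − (-0.0439453)) = 1.45322e-06.

S_3 ≈ 0.259133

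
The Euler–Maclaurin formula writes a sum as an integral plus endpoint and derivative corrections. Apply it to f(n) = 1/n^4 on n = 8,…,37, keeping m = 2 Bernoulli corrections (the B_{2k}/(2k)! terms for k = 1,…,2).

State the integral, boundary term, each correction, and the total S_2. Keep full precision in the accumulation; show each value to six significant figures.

S_2 ≈ 0.000776886

Integral: ∫_8^37 1/x^4 dx = 0.000644461.
½[f(8) + f(37)] = ½[0.000244141 + 5.33572e-07] = 0.000122337.
So far: 0.000766798.
Order-1 term: 1/12 · (-5.76835e-08 − (-0.000122070)) = 1.01677e-05.
Running total after k=1: 0.000776966.
Order-2 term: −1/720 · (-1.26406e-09 − (-5.72205e-05)) = -7.94711e-08.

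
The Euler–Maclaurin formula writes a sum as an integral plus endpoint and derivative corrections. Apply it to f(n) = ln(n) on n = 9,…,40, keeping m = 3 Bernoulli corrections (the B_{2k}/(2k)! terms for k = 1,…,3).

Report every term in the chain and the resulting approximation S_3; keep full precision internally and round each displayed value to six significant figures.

Integral: ∫_9^40 ln(x) dx = 96.7802.
Boundary: ½(f(9) + f(40)) = ½(2.19722 + 3.68888) = 2.94305.
Integral + boundary = 99.7232.
Order-1 term: 1/12 · (0.0250000 − 0.111111) = -0.00717593.
After k=1: 99.7160.
Order-2 term: −1/720 · (3.12500e-05 − 0.00274348) = 3.76699e-06.
After k=2: 99.7160.
Order-3 term: 1/30240 · (2.34375e-07 − 0.000406442) = -1.34328e-08.

S_3 ≈ 99.7160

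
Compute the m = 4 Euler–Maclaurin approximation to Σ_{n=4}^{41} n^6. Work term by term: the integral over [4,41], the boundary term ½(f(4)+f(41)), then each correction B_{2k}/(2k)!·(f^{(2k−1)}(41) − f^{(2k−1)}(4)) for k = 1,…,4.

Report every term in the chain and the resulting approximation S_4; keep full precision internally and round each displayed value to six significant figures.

Integral: ∫_4^41 x^6 dx = 2.78220e+10.
½[f(4) + f(41)] = ½[4096.00 + 4.75010e+09] = 2.37505e+09.
Running total after boundary: 3.01971e+10.
Correction k=1: B_{2}/2! · (f^{(1)}(41) − f^{(1)}(4)) = 1/12 · (6.95137e+08 − 6144.00) = 5.79276e+07.
After k=1: 3.02550e+10.
Correction k=2: B_{4}/4! · (f^{(3)}(41) − f^{(3)}(4)) = −1/720 · (8.27052e+06 − 7680.00) = -11476.2.
After k=2: 3.02550e+10.
Correction k=3: B_{6}/6! · (f^{(5)}(41) − f^{(5)}(4)) = 1/30240 · (29520.0 − 2880.00) = 0.880952.
After k=3: 3.02550e+10.
Correction k=4: B_{8}/8! · (f^{(7)}(41) − f^{(7)}(4)) = −1/1209600 · (0.00000 − 0.00000) = 0.00000.

S_4 ≈ 3.02550e+10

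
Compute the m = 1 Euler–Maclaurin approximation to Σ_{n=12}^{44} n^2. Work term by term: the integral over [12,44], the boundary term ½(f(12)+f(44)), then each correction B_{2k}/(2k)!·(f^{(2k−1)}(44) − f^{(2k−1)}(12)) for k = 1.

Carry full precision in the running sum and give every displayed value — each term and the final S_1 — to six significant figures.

S_1 ≈ 28864.0

∫_12^44 x^2 dx evaluates to 27818.7.
Endpoint term: (f(12) + f(44))/2 = (144.000 + 1936.00)/2 = 1040.00.
Integral + boundary = 28858.7.
k=1: B_{2}/(2)! × [f^{(1)}(44) − f^{(1)}(12)] = 1/12 × (88.0000 − 24.0000) = 5.33333.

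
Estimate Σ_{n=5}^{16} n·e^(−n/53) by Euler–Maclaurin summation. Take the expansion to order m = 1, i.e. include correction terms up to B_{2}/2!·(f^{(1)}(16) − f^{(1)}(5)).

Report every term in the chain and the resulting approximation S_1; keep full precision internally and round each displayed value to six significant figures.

S_1 ≈ 101.358

The integral term ∫_5^16 x·e^(−x/53) dx = 93.1936.
Endpoint term: (f(5) + f(16))/2 = (4.54987 + 11.8307)/2 = 8.19031.
Integral + boundary = 101.384.
Order-1 term: 1/12 · (0.516200 − 0.824127) = -0.0256606.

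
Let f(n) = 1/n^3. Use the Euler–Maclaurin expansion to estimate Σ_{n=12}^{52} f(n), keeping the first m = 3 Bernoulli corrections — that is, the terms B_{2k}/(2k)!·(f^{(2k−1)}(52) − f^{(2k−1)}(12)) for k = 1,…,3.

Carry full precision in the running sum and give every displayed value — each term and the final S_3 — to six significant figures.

Integral: ∫_12^52 1/x^3 dx = 0.00328731.
Boundary: ½(f(12) + f(52)) = ½(0.000578704 + 7.11197e-06) = 0.000292908.
Running total after boundary: 0.00358022.
k=1: B_{2}/(2)! × [f^{(1)}(52) − f^{(1)}(12)] = 1/12 × (-4.10306e-07 − (-0.000144676)) = 1.20221e-05.
After k=1: 0.00359224.
k=2: B_{4}/(4)! × [f^{(3)}(52) − f^{(3)}(12)] = −1/720 × (-3.03481e-09 − (-2.00939e-05)) = -2.79039e-08.
After k=2: 0.00359221.
k=3: B_{6}/(6)! × [f^{(5)}(52) − f^{(5)}(12)] = 1/30240 × (-4.71383e-11 − (-5.86071e-06)) = 1.93805e-10.

S_3 ≈ 0.00359221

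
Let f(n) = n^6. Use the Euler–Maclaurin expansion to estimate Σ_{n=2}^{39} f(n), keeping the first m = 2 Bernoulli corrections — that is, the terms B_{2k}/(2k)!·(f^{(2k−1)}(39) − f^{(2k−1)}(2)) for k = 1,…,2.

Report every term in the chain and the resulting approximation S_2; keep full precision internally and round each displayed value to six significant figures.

∫_2^39 x^6 dx evaluates to 1.96044e+10.
Boundary: ½(f(2) + f(39)) = ½(64.0000 + 3.51874e+09) = 1.75937e+09.
Integral + boundary = 2.13638e+10.
Order-1 term: 1/12 · (5.41345e+08 − 192.000) = 4.51121e+07.
Partial sum through k=1: 2.14089e+10.
Order-2 term: −1/720 · (7.11828e+06 − 960.000) = -9885.17.

S_2 ≈ 2.14089e+10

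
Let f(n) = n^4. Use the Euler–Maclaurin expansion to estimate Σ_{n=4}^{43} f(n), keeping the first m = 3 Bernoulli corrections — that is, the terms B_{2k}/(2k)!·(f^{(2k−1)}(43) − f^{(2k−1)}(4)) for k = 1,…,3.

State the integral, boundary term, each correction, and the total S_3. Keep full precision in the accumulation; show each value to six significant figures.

Integral: ∫_4^43 x^4 dx = 2.94015e+07.
Endpoint term: (f(4) + f(43))/2 = (256.000 + 3.41880e+06)/2 = 1.70953e+06.
Integral + boundary = 3.11110e+07.
Correction k=1: B_{2}/2! · (f^{(1)}(43) − f^{(1)}(4)) = 1/12 · (318028 − 256.000) = 26481.0.
Running total after k=1: 3.11375e+07.
Correction k=2: B_{4}/4! · (f^{(3)}(43) − f^{(3)}(4)) = −1/720 · (1032.00 − 96.0000) = -1.30000.
Running total after k=2: 3.11375e+07.
Correction k=3: B_{6}/6! · (f^{(5)}(43) − f^{(5)}(4)) = 1/30240 · (0.00000 − 0.00000) = 0.00000.

S_3 ≈ 3.11375e+07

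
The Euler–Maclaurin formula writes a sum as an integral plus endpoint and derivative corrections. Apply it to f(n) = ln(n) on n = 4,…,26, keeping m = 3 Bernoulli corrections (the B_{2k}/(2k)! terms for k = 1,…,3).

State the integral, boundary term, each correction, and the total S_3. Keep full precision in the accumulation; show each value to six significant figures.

S_3 ≈ 59.4699

∫_4^26 ln(x) dx evaluates to 57.1653.
½[f(4) + f(26)] = ½[1.38629 + 3.25810] = 2.32220.
So far: 59.4875.
Order-1 term: 1/12 · (0.0384615 − 0.250000) = -0.0176282.
Running total after k=1: 59.4699.
Order-2 term: −1/720 · (0.000113792 − 0.0312500) = 4.32447e-05.
Running total after k=2: 59.4699.
Order-3 term: 1/30240 · (2.01997e-06 − 0.0234375) = -7.74983e-07.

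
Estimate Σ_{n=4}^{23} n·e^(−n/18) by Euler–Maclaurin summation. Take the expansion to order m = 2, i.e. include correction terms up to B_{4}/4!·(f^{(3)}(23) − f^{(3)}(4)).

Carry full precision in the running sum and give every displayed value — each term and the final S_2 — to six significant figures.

The integral term ∫_4^23 x·e^(−x/18) dx = 111.444.
Boundary: ½(f(4) + f(23)) = ½(3.20295 + 6.40908) = 4.80602.
Integral + boundary = 116.250.
k=1: B_{2}/(2)! × [f^{(1)}(23) − f^{(1)}(4)] = 1/12 × (-0.0774044 − 0.622796) = -0.0583500.
Running total after k=1: 116.192.
k=2: B_{4}/(4)! × [f^{(3)}(23) − f^{(3)}(4)] = −1/720 × (0.00148120 − 0.00686503) = 7.47755e-06.

S_2 ≈ 116.192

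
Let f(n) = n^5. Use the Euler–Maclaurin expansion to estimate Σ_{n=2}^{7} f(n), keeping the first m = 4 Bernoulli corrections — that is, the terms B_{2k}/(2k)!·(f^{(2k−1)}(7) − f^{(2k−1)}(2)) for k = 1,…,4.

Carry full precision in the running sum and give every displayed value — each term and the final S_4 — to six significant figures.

S_4 ≈ 29007.0

Integral: ∫_2^7 x^5 dx = 19597.5.
Endpoint term: (f(2) + f(7))/2 = (32.0000 + 16807.0)/2 = 8419.50.
Integral + boundary = 28017.0.
Correction k=1: B_{2}/2! · (f^{(1)}(7) − f^{(1)}(2)) = 1/12 · (12005.0 − 80.0000) = 993.750.
After k=1: 29010.8.
Correction k=2: B_{4}/4! · (f^{(3)}(7) − f^{(3)}(2)) = −1/720 · (2940.00 − 240.000) = -3.75000.
After k=2: 29007.0.
Correction k=3: B_{6}/6! · (f^{(5)}(7) − f^{(5)}(2)) = 1/30240 · (120.000 − 120.000) = 0.00000.
After k=3: 29007.0.
Correction k=4: B_{8}/8! · (f^{(7)}(7) − f^{(7)}(2)) = −1/1209600 · (0.00000 − 0.00000) = 0.00000.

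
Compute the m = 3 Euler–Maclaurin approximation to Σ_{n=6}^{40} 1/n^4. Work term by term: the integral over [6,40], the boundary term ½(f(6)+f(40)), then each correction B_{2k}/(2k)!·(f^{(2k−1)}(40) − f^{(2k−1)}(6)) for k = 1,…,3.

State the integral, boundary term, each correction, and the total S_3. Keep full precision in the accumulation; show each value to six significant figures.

∫_6^40 1/x^4 dx evaluates to 0.00153800.
Endpoint term: (f(6) + f(40))/2 = (0.000771605 + 3.90625e-07)/2 = 0.000385998.
So far: 0.00192400.
Correction k=1: B_{2}/2! · (f^{(1)}(40) − f^{(1)}(6)) = 1/12 · (-3.90625e-08 − (-0.000514403)) = 4.28637e-05.
Partial sum through k=1: 0.00196686.
Correction k=2: B_{4}/4! · (f^{(3)}(40) − f^{(3)}(6)) = −1/720 · (-7.32422e-10 − (-0.000428669)) = -5.95373e-07.
Partial sum through k=2: 0.00196627.
Correction k=3: B_{6}/6! · (f^{(5)}(40) − f^{(5)}(6)) = 1/30240 · (-2.56348e-11 − (-0.000666819)) = 2.20509e-08.

S_3 ≈ 0.00196629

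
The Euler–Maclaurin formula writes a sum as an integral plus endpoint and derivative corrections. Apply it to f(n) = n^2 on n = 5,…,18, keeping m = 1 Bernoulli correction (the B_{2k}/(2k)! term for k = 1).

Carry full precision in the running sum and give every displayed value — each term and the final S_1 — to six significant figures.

S_1 ≈ 2079.00

∫_5^18 x^2 dx evaluates to 1902.33.
½[f(5) + f(18)] = ½[25.0000 + 324.000] = 174.500.
Integral + boundary = 2076.83.
Order-1 term: 1/12 · (36.0000 − 10.0000) = 2.16667.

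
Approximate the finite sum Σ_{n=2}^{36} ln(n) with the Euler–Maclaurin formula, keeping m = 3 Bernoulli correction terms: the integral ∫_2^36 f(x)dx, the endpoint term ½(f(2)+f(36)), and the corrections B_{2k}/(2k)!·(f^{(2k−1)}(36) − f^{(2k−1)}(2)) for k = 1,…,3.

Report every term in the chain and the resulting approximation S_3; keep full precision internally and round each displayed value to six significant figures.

S_3 ≈ 95.7197

Integral: ∫_2^36 ln(x) dx = 93.6204.
Boundary: ½(f(2) + f(36)) = ½(0.693147 + 3.58352) = 2.13833.
So far: 95.7587.
Order-1 term: 1/12 · (0.0277778 − 0.500000) = -0.0393519.
Partial sum through k=1: 95.7194.
Order-2 term: −1/720 · (4.28669e-05 − 0.250000) = 0.000347163.
Partial sum through k=2: 95.7197.
Order-3 term: 1/30240 · (3.96916e-07 − 0.750000) = -2.48016e-05.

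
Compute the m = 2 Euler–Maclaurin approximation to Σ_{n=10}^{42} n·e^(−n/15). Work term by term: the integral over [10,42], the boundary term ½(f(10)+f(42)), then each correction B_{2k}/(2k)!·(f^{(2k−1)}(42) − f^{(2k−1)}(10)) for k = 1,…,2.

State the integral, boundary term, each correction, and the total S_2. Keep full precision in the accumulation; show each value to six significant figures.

Integral: ∫_10^42 x·e^(−x/15) dx = 140.539.
Endpoint term: (f(10) + f(42))/2 = (5.13417 + 2.55402)/2 = 3.84410.
Running total after boundary: 144.383.
Correction k=1: B_{2}/2! · (f^{(1)}(42) − f^{(1)}(10)) = 1/12 · (-0.109458 − 0.171139) = -0.0233831.
Partial sum through k=1: 144.360.
Correction k=2: B_{4}/4! · (f^{(3)}(42) − f^{(3)}(10)) = −1/720 · (5.40534e-05 − 0.00532433) = 7.31982e-06.

S_2 ≈ 144.360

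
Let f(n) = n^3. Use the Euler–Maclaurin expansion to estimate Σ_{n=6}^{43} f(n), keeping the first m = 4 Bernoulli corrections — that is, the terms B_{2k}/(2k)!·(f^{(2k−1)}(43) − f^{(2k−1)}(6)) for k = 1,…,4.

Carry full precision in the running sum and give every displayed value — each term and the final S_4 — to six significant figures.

The integral term ∫_6^43 x^3 dx = 854376.
Endpoint term: (f(6) + f(43))/2 = (216.000 + 79507.0)/2 = 39861.5.
Integral + boundary = 894238.
Order-1 term: 1/12 · (5547.00 − 108.000) = 453.250.
Running total after k=1: 894691.
Order-2 term: −1/720 · (6.00000 − 6.00000) = 0.00000.
Running total after k=2: 894691.
Order-3 term: 1/30240 · (0.00000 − 0.00000) = 0.00000.
Running total after k=3: 894691.
Order-4 term: −1/1209600 · (0.00000 − 0.00000) = 0.00000.

S_4 ≈ 894691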